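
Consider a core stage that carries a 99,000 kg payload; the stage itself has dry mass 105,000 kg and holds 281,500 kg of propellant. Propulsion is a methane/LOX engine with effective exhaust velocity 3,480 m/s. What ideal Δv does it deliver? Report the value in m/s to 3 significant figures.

Δv ≈ 3020 m/s

m₀ = payload + dry + propellant = 99,000 + 105,000 + 281,500 = 485,500 kg.
m_f = payload + dry = 99,000 + 105,000 = 204,000 kg.
Using Δv = v_e ln(m₀/m_f): Δv = v_e · ln(m₀/m_f) = 3480.0 × ln(2.38) = 3480.0 × 0.8671 ≈ 3017.4 m/s.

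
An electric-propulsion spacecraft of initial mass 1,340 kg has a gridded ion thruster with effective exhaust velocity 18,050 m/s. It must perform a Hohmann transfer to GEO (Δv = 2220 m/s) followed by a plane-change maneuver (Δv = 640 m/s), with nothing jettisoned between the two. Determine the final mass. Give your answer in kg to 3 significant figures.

final mass ≈ 1140 kg

After the first burn: m = 1340 × exp(−2220/18050.0) = 1340 × 0.88427 = 1,184.92 kg.
After the second burn: m = 1,184.92 × exp(−640/18050.0) = 1,184.92 × 0.96516 = 1,143.64 kg.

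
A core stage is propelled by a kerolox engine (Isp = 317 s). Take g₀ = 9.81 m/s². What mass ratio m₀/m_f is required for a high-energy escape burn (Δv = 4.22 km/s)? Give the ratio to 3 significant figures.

v_e = Isp · g₀ = 317 × 9.81 = 3109.8 m/s.
m₀/m_f = exp(Δv / v_e) = exp(4220 / 3109.8) = exp(1.3570) = 3.8846.

mass ratio ≈ 3.88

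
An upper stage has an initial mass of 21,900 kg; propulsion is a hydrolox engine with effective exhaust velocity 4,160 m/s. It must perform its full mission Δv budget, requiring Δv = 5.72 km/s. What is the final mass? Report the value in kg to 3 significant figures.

final mass ≈ 5540 kg

From the ideal rocket equation, m₀/m_f = exp(Δv / v_e) = exp(5720 / 4160.0) = exp(1.3750) = 3.9551.
m_f = m₀ / 3.9551 = 21,900 / 3.9551 = 5,537.15 kg.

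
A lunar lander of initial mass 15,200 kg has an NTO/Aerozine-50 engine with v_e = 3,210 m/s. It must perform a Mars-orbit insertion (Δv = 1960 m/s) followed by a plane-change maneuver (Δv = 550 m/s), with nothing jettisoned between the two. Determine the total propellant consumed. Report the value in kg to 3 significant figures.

total propellant consumed ≈ 8250 kg

After the first burn: m = 15200 × exp(−1960/3210.0) = 15200 × 0.54303 = 8,254.06 kg.
After the second burn: m = 8,254.06 × exp(−550/3210.0) = 8,254.06 × 0.84254 = 6,954.38 kg.
Total propellant = m₀ − m_final = 15200 − 6,954.38 = 8,245.62 kg.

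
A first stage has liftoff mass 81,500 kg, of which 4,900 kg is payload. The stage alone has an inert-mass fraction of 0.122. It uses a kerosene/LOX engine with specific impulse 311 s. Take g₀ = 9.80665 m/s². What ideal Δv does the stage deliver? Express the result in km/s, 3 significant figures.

Δv ≈ 5.32 km/s

Stage wet mass = m₀ − payload = 81,500 − 4,900 = 76,600 kg.
Stage dry mass = ε × stage wet mass = 0.122 × 76,600 = 9,345.2 kg.
Burnout mass m_f = stage dry + payload = 9,345.2 + 4,900 = 14,245.2 kg.
v_e = Isp · g₀ = 311 × 9.80665 = 3049.9 m/s.
Using Δv = v_e ln(m₀/m_f): Δv = v_e · ln(81,500/14,245.2) = 3049.9 × ln(5.721) = 3049.9 × 1.7442 ≈ 5320 m/s.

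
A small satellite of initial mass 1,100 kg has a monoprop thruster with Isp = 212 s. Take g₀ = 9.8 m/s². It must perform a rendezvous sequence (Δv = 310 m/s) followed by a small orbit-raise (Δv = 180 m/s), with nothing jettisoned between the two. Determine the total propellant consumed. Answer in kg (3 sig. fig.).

v_e = Isp · g₀ = 212 × 9.8 = 2077.6 m/s.
After the first burn: m = 1100 × exp(−310/2077.6) = 1100 × 0.86139 = 947.529 kg.
After the second burn: m = 947.529 × exp(−180/2077.6) = 947.529 × 0.91701 = 868.894 kg.
Total propellant = m₀ − m_final = 1100 − 868.894 = 231.106 kg.

total propellant consumed ≈ 231 kg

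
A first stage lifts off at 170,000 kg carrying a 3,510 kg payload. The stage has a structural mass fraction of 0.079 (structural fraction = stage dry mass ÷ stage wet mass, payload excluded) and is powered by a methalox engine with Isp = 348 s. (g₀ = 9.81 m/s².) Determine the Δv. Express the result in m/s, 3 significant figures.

Stage wet mass = m₀ − payload = 170,000 − 3,510 = 166,490 kg.
Stage dry mass = ε × stage wet mass = 0.079 × 166,490 = 13,152.7 kg.
Burnout mass m_f = stage dry + payload = 13,152.7 + 3,510 = 16,662.7 kg.
v_e = Isp · g₀ = 348 × 9.81 = 3413.9 m/s.
Rocket equation: Δv = v_e · ln(170,000/16,662.7) = 3413.9 × ln(10.2) = 3413.9 × 2.3226 ≈ 7929 m/s.

Δv ≈ 7930 m/s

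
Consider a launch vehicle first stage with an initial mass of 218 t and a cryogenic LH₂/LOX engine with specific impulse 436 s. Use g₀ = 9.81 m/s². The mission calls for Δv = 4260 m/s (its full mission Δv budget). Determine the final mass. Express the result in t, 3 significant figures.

v_e = Isp · g₀ = 436 × 9.81 = 4277.2 m/s.
From the ideal rocket equation, m₀/m_f = exp(Δv / v_e) = exp(4260 / 4277.2) = exp(0.9960) = 2.7074.
m_f = m₀ / 2.7074 = 218 / 2.7074 = 80.5201 t.

final mass ≈ 80.5 t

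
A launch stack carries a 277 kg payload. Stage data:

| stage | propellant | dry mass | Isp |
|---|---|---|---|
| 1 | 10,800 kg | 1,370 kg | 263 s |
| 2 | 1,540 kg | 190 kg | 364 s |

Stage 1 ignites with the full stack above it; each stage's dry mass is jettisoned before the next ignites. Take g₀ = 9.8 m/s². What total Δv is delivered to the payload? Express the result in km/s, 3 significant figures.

Δv ≈ 8.90 km/s

Ignition mass of stage 1 = 10,800+1,370 + 1,540+190 + 277 = 14,177 kg.
Stage 1: m₀ = 14,177 kg, m_f = 14,177 − 10,800 = 3,377 kg; Δv = 263×9.8×ln(4.198) = 2577.4×1.4346 ≈ 3698 m/s.
Stage 2: m₀ = 2,007 kg, m_f = 2,007 − 1,540 = 467 kg; Δv = 364×9.8×ln(4.298) = 3567.2×1.4581 ≈ 5201 m/s.
Total Δv = 3698 + 5201 = 8899 m/s.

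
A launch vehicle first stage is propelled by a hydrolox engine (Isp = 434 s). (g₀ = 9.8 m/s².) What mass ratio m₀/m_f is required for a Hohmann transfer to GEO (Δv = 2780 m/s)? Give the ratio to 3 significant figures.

mass ratio ≈ 1.92

v_e = Isp · g₀ = 434 × 9.8 = 4253.2 m/s.
Rocket equation: m₀/m_f = exp(Δv / v_e) = exp(2780 / 4253.2) = exp(0.6536) = 1.9225.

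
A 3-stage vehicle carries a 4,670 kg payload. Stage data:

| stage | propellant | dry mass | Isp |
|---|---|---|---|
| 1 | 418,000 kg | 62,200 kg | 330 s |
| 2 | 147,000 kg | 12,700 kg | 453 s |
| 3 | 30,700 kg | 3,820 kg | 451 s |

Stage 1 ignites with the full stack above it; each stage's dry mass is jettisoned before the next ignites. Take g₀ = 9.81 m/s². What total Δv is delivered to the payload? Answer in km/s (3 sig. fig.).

Ignition mass of stage 1 = 418,000+62,200 + 147,000+12,700 + 30,700+3,820 + 4,670 = 679,090 kg.
Stage 1: m₀ = 679,090 kg, m_f = 679,090 − 418,000 = 261,090 kg; Δv = 330×9.81×ln(2.601) = 3237.3×0.9559 ≈ 3094 m/s.
Stage 2: m₀ = 198,890 kg, m_f = 198,890 − 147,000 = 51,890 kg; Δv = 453×9.81×ln(3.833) = 4443.9×1.3436 ≈ 5971 m/s.
Stage 3: m₀ = 39,190 kg, m_f = 39,190 − 30,700 = 8,490 kg; Δv = 451×9.81×ln(4.616) = 4424.3×1.5295 ≈ 6767 m/s.
Total Δv = 3094 + 5971 + 6767 = 15832 m/s.

Δv ≈ 15.8 km/s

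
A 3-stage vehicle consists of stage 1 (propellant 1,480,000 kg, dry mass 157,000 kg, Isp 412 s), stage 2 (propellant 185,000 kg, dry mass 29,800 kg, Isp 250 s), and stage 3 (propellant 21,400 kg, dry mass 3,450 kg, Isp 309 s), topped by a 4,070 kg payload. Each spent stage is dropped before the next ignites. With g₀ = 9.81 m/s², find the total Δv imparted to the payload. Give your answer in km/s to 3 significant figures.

Δv ≈ 13.8 km/s

Ignition mass of stage 1 = 1,480,000+157,000 + 185,000+29,800 + 21,400+3,450 + 4,070 = 1,880,720 kg.
Stage 1: m₀ = 1,880,720 kg, m_f = 1,880,720 − 1,480,000 = 400,720 kg; Δv = 412×9.81×ln(4.693) = 4041.7×1.5461 ≈ 6249 m/s.
Stage 2: m₀ = 243,720 kg, m_f = 243,720 − 185,000 = 58,720 kg; Δv = 250×9.81×ln(4.151) = 2452.5×1.4232 ≈ 3490 m/s.
Stage 3: m₀ = 28,920 kg, m_f = 28,920 − 21,400 = 7,520 kg; Δv = 309×9.81×ln(3.846) = 3031.3×1.3470 ≈ 4083 m/s.
Total Δv = 6249 + 3490 + 4083 = 13822 m/s.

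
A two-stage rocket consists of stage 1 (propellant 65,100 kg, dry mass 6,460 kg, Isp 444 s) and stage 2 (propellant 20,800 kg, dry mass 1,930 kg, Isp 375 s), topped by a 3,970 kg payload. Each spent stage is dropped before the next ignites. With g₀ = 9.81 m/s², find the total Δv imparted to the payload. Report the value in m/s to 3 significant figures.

Δv ≈ 10300 m/s

Ignition mass of stage 1 = 65,100+6,460 + 20,800+1,930 + 3,970 = 98,260 kg.
Stage 1: m₀ = 98,260 kg, m_f = 98,260 − 65,100 = 33,160 kg; Δv = 444×9.81×ln(2.963) = 4355.6×1.0863 ≈ 4731 m/s.
Stage 2: m₀ = 26,700 kg, m_f = 26,700 − 20,800 = 5,900 kg; Δv = 375×9.81×ln(4.525) = 3678.8×1.5097 ≈ 5554 m/s.
Total Δv = 4731 + 5554 = 10285 m/s.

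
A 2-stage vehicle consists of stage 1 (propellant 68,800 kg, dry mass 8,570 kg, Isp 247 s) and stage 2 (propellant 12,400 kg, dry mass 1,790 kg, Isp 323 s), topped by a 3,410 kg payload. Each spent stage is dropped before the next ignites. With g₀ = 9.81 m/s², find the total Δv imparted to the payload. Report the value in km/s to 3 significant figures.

Ignition mass of stage 1 = 68,800+8,570 + 12,400+1,790 + 3,410 = 94,970 kg.
Stage 1: m₀ = 94,970 kg, m_f = 94,970 − 68,800 = 26,170 kg; Δv = 247×9.81×ln(3.629) = 2423.1×1.2889 ≈ 3123 m/s.
Stage 2: m₀ = 17,600 kg, m_f = 17,600 − 12,400 = 5,200 kg; Δv = 323×9.81×ln(3.385) = 3168.6×1.2192 ≈ 3863 m/s.
Total Δv = 3123 + 3863 = 6986 m/s.

Δv ≈ 6.99 km/s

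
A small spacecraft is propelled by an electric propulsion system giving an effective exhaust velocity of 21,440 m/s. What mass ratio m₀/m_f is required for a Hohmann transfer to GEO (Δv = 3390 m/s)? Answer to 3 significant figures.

mass ratio ≈ 1.17

m₀/m_f = exp(Δv / v_e) = exp(3390 / 21440.0) = exp(0.1581) = 1.1713.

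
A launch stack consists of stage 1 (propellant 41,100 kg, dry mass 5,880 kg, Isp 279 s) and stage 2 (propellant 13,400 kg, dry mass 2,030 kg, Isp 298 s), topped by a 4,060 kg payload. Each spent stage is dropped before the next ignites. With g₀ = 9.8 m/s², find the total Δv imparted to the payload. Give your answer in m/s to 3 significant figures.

Δv ≈ 6030 m/s

Ignition mass of stage 1 = 41,100+5,880 + 13,400+2,030 + 4,060 = 66,470 kg.
Stage 1: m₀ = 66,470 kg, m_f = 66,470 − 41,100 = 25,370 kg; Δv = 279×9.8×ln(2.62) = 2734.2×0.9632 ≈ 2634 m/s.
Stage 2: m₀ = 19,490 kg, m_f = 19,490 − 13,400 = 6,090 kg; Δv = 298×9.8×ln(3.2) = 2920.4×1.1633 ≈ 3397 m/s.
Total Δv = 2634 + 3397 = 6031 m/s.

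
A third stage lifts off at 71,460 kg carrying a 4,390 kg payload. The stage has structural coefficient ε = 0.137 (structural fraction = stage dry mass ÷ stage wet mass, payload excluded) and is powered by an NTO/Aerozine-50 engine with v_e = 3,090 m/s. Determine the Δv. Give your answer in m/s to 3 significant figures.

Stage wet mass = m₀ − payload = 71,460 − 4,390 = 67,070 kg.
Stage dry mass = ε × stage wet mass = 0.137 × 67,070 = 9,188.59 kg.
Burnout mass m_f = stage dry + payload = 9,188.59 + 4,390 = 13,578.59 kg.
From the ideal rocket equation, Δv = v_e · ln(71,460/13,578.59) = 3090.0 × ln(5.263) = 3090.0 × 1.6606 ≈ 5131 m/s.

Δv ≈ 5130 m/s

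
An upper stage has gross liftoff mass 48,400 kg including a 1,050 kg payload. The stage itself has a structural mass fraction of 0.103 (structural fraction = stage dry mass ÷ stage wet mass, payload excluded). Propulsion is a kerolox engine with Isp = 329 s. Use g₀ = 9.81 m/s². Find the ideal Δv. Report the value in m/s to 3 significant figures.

Δv ≈ 6780 m/s

Stage wet mass = m₀ − payload = 48,400 − 1,050 = 47,350 kg.
Stage dry mass = ε × stage wet mass = 0.103 × 47,350 = 4,877.05 kg.
Burnout mass m_f = stage dry + payload = 4,877.05 + 1,050 = 5,927.05 kg.
v_e = Isp · g₀ = 329 × 9.81 = 3227.5 m/s.
Rocket equation: Δv = v_e · ln(48,400/5,927.05) = 3227.5 × ln(8.166) = 3227.5 × 2.1000 ≈ 6778 m/s.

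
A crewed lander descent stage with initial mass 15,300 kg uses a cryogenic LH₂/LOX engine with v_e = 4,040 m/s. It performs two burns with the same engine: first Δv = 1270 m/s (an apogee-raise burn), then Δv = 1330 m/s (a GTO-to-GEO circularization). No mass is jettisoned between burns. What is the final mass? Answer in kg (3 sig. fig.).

final mass ≈ 8040 kg

After the first burn: m = 15300 × exp(−1270/4040.0) = 15300 × 0.73026 = 11,173 kg.
After the second burn: m = 11,173 × exp(−1330/4040.0) = 11,173 × 0.71949 = 8,038.86 kg.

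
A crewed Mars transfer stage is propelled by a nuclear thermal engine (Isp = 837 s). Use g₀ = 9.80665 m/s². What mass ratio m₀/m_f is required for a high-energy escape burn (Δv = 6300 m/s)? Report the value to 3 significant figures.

mass ratio ≈ 2.15

v_e = Isp · g₀ = 837 × 9.80665 = 8208.2 m/s.
Using Δv = v_e ln(m₀/m_f): m₀/m_f = exp(Δv / v_e) = exp(6300 / 8208.2) = exp(0.7675) = 2.1544.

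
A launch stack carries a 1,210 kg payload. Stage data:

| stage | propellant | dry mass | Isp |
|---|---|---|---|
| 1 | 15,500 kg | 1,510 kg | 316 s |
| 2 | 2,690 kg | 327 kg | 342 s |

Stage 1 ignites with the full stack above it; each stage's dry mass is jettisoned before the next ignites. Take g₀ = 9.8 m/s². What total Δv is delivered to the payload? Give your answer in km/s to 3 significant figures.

Δv ≈ 7.44 km/s

Ignition mass of stage 1 = 15,500+1,510 + 2,690+327 + 1,210 = 21,237 kg.
Stage 1: m₀ = 21,237 kg, m_f = 21,237 − 15,500 = 5,737 kg; Δv = 316×9.8×ln(3.702) = 3096.8×1.3088 ≈ 4053 m/s.
Stage 2: m₀ = 4,227 kg, m_f = 4,227 − 2,690 = 1,537 kg; Δv = 342×9.8×ln(2.75) = 3351.6×1.0117 ≈ 3391 m/s.
Total Δv = 4053 + 3391 = 7444 m/s.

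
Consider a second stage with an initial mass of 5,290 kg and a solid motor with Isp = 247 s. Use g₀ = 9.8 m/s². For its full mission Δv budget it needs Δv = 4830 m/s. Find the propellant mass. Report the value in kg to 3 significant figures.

propellant mass ≈ 4570 kg

v_e = Isp · g₀ = 247 × 9.8 = 2420.6 m/s.
By the Tsiolkovsky rocket equation, m₀/m_f = exp(Δv / v_e) = exp(4830 / 2420.6) = exp(1.9954) = 7.3549.
m_f = 5,290 / 7.3549 = 719.248 kg, so propellant = m₀ − m_f = 5,290 − 719.248 = 4,570.752 kg.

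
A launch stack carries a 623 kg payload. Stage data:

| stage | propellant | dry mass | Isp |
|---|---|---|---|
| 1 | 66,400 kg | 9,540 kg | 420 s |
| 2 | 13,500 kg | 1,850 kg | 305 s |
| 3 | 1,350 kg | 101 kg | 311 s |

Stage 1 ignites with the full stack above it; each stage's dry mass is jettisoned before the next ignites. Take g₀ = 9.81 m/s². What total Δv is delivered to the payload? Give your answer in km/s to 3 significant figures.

Δv ≈ 12.8 km/s

Ignition mass of stage 1 = 66,400+9,540 + 13,500+1,850 + 1,350+101 + 623 = 93,364 kg.
Stage 1: m₀ = 93,364 kg, m_f = 93,364 − 66,400 = 26,964 kg; Δv = 420×9.81×ln(3.463) = 4120.2×1.2420 ≈ 5117 m/s.
Stage 2: m₀ = 17,424 kg, m_f = 17,424 − 13,500 = 3,924 kg; Δv = 305×9.81×ln(4.44) = 2992.1×1.4907 ≈ 4460 m/s.
Stage 3: m₀ = 2,074 kg, m_f = 2,074 − 1,350 = 724 kg; Δv = 311×9.81×ln(2.865) = 3050.9×1.0524 ≈ 3211 m/s.
Total Δv = 5117 + 4460 + 3211 = 12788 m/s.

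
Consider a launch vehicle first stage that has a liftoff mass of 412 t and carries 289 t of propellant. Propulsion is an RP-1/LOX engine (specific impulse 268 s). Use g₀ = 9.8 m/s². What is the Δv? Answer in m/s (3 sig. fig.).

v_e = Isp · g₀ = 268 × 9.8 = 2626.4 m/s.
m_f = m₀ − m_prop = 412 − 289 = 123 t.
Δv = v_e · ln(m₀/m_f) = 2626.4 × ln(3.35) = 2626.4 × 1.2088 ≈ 3174.9 m/s.

Δv ≈ 3170 m/s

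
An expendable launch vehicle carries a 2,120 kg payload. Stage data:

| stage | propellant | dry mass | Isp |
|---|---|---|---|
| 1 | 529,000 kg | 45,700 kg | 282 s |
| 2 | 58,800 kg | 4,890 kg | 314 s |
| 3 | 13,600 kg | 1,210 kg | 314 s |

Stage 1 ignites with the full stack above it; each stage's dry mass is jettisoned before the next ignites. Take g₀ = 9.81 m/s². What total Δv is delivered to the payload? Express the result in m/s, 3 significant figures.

Ignition mass of stage 1 = 529,000+45,700 + 58,800+4,890 + 13,600+1,210 + 2,120 = 655,320 kg.
Stage 1: m₀ = 655,320 kg, m_f = 655,320 − 529,000 = 126,320 kg; Δv = 282×9.81×ln(5.188) = 2766.4×1.6463 ≈ 4554 m/s.
Stage 2: m₀ = 80,620 kg, m_f = 80,620 − 58,800 = 21,820 kg; Δv = 314×9.81×ln(3.695) = 3080.3×1.3069 ≈ 4026 m/s.
Stage 3: m₀ = 16,930 kg, m_f = 16,930 − 13,600 = 3,330 kg; Δv = 314×9.81×ln(5.084) = 3080.3×1.6261 ≈ 5009 m/s.
Total Δv = 4554 + 4026 + 5009 = 13589 m/s.

Δv ≈ 13600 m/s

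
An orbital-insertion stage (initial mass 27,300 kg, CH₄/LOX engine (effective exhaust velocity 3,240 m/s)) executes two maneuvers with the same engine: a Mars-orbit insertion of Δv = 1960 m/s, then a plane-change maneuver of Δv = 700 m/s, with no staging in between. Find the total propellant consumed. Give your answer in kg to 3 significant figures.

total propellant consumed ≈ 15300 kg

After the first burn: m = 27300 × exp(−1960/3240.0) = 27300 × 0.54611 = 14,908.8 kg.
After the second burn: m = 14,908.8 × exp(−700/3240.0) = 14,908.8 × 0.80570 = 12,012 kg.
Total propellant = m₀ − m_final = 27300 − 12,012 = 15,288 kg.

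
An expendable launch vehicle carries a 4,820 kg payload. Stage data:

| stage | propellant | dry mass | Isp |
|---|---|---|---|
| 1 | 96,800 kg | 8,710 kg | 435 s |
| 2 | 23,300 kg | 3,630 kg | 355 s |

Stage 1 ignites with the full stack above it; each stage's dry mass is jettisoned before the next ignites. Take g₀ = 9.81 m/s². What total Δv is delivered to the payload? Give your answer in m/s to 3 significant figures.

Ignition mass of stage 1 = 96,800+8,710 + 23,300+3,630 + 4,820 = 137,260 kg.
Stage 1: m₀ = 137,260 kg, m_f = 137,260 − 96,800 = 40,460 kg; Δv = 435×9.81×ln(3.392) = 4267.4×1.2216 ≈ 5213 m/s.
Stage 2: m₀ = 31,750 kg, m_f = 31,750 − 23,300 = 8,450 kg; Δv = 355×9.81×ln(3.757) = 3482.6×1.3237 ≈ 4610 m/s.
Total Δv = 5213 + 4610 = 9823 m/s.

Δv ≈ 9820 m/s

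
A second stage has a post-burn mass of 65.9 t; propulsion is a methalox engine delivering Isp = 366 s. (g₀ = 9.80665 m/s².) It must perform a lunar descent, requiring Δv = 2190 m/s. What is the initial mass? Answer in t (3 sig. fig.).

initial mass ≈ 121 t

v_e = Isp · g₀ = 366 × 9.80665 = 3589.2 m/s.
Rocket equation: m₀/m_f = exp(Δv / v_e) = exp(2190 / 3589.2) = exp(0.6102) = 1.8407.
m₀ = m_f × 1.8407 = 65.9 × 1.8407 = 121.302 t.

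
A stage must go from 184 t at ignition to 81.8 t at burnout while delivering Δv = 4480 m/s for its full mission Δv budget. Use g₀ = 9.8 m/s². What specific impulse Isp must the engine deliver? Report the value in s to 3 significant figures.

Isp ≈ 564 s

ln(m₀/m_f) = ln(184000/81800) = ln(2.249) = 0.8107.
v_e = Δv / ln(m₀/m_f) = 4480 / 0.8107 = 5526.4 m/s.
Isp = v_e / g₀ = 5526.4 / 9.8 = 563.9 s.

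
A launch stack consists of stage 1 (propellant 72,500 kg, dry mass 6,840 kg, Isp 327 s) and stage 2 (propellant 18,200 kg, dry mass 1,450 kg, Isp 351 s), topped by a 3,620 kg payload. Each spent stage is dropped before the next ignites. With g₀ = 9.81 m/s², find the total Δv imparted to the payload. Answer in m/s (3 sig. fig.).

Ignition mass of stage 1 = 72,500+6,840 + 18,200+1,450 + 3,620 = 102,610 kg.
Stage 1: m₀ = 102,610 kg, m_f = 102,610 − 72,500 = 30,110 kg; Δv = 327×9.81×ln(3.408) = 3207.9×1.2261 ≈ 3933 m/s.
Stage 2: m₀ = 23,270 kg, m_f = 23,270 − 18,200 = 5,070 kg; Δv = 351×9.81×ln(4.59) = 3443.3×1.5238 ≈ 5247 m/s.
Total Δv = 3933 + 5247 = 9180 m/s.

Δv ≈ 9180 m/s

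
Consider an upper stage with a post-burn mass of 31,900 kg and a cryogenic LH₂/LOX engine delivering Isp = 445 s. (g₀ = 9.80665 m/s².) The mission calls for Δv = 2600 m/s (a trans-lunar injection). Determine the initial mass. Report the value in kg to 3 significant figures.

v_e = Isp · g₀ = 445 × 9.80665 = 4364.0 m/s.
By the Tsiolkovsky rocket equation, m₀/m_f = exp(Δv / v_e) = exp(2600 / 4364.0) = exp(0.5958) = 1.8145.
m₀ = m_f × 1.8145 = 31,900 × 1.8145 = 57,882.6 kg.

initial mass ≈ 57900 kg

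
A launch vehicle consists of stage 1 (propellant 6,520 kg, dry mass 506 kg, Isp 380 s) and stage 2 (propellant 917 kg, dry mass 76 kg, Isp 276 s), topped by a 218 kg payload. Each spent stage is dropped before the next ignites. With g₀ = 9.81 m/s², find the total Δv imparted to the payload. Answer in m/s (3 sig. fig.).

Ignition mass of stage 1 = 6,520+506 + 917+76 + 218 = 8,237 kg.
Stage 1: m₀ = 8,237 kg, m_f = 8,237 − 6,520 = 1,717 kg; Δv = 380×9.81×ln(4.797) = 3727.8×1.5681 ≈ 5845 m/s.
Stage 2: m₀ = 1,211 kg, m_f = 1,211 − 917 = 294 kg; Δv = 276×9.81×ln(4.119) = 2707.6×1.4156 ≈ 3833 m/s.
Total Δv = 5845 + 3833 = 9678 m/s.

Δv ≈ 9680 m/s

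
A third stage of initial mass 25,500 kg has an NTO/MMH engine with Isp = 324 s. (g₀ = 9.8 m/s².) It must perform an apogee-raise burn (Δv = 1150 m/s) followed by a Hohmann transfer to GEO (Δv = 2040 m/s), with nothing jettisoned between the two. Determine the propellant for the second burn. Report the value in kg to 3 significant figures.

propellant for the second burn ≈ 8410 kg

v_e = Isp · g₀ = 324 × 9.8 = 3175.2 m/s.
After the first burn: m = 25500 × exp(−1150/3175.2) = 25500 × 0.69616 = 17,752.1 kg.
After the second burn: m = 17,752.1 × exp(−2040/3175.2) = 17,752.1 × 0.52599 = 9,337.43 kg.
Second-burn propellant = 17,752.1 − 9,337.43 = 8,414.67 kg.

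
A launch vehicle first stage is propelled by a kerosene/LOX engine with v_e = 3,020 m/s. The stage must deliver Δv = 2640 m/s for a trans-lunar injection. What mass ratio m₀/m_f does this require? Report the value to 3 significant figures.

m₀/m_f = exp(Δv / v_e) = exp(2640 / 3020.0) = exp(0.8742) = 2.3969.

mass ratio ≈ 2.40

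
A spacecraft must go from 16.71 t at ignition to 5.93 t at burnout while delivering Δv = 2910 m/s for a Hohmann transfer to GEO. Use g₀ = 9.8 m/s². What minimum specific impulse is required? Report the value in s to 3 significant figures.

Isp ≈ 287 s

ln(m₀/m_f) = ln(16710/5930) = ln(2.818) = 1.0360.
v_e = Δv / ln(m₀/m_f) = 2910 / 1.0360 = 2808.9 m/s.
Isp = v_e / g₀ = 2808.9 / 9.8 = 286.6 s.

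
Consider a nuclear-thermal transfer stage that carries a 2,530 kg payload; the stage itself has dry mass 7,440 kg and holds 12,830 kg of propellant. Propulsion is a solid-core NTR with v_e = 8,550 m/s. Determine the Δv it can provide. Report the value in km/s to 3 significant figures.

m₀ = payload + dry + propellant = 2,530 + 7,440 + 12,830 = 22,800 kg.
m_f = payload + dry = 2,530 + 7,440 = 9,970 kg.
Rocket equation: Δv = v_e · ln(m₀/m_f) = 8550.0 × ln(2.287) = 8550.0 × 0.8272 ≈ 7072.4 m/s.

Δv ≈ 7.07 km/s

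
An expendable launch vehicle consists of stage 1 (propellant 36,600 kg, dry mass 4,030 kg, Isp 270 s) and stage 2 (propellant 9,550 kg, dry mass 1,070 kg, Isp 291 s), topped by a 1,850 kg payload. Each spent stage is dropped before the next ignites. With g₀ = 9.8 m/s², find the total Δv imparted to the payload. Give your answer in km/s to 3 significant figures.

Ignition mass of stage 1 = 36,600+4,030 + 9,550+1,070 + 1,850 = 53,100 kg.
Stage 1: m₀ = 53,100 kg, m_f = 53,100 − 36,600 = 16,500 kg; Δv = 270×9.8×ln(3.218) = 2646.0×1.1688 ≈ 3093 m/s.
Stage 2: m₀ = 12,470 kg, m_f = 12,470 − 9,550 = 2,920 kg; Δv = 291×9.8×ln(4.271) = 2851.8×1.4517 ≈ 4140 m/s.
Total Δv = 3093 + 4140 = 7233 m/s.

Δv ≈ 7.23 km/s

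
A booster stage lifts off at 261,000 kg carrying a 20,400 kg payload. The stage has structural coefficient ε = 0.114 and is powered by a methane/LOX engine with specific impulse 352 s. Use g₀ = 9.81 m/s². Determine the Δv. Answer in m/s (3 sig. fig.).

Stage wet mass = m₀ − payload = 261,000 − 20,400 = 240,600 kg.
Stage dry mass = ε × stage wet mass = 0.114 × 240,600 = 27,428.4 kg.
Burnout mass m_f = stage dry + payload = 27,428.4 + 20,400 = 47,828.4 kg.
v_e = Isp · g₀ = 352 × 9.81 = 3453.1 m/s.
Δv = v_e · ln(261,000/47,828.4) = 3453.1 × ln(5.457) = 3453.1 × 1.6969 ≈ 5860 m/s.

Δv ≈ 5860 m/s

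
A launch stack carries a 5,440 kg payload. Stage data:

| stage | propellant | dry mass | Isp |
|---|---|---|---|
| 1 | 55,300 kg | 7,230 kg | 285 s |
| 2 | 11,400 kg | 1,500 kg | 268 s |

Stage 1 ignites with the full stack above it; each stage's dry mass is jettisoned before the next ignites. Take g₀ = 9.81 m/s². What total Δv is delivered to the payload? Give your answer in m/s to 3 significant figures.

Ignition mass of stage 1 = 55,300+7,230 + 11,400+1,500 + 5,440 = 80,870 kg.
Stage 1: m₀ = 80,870 kg, m_f = 80,870 − 55,300 = 25,570 kg; Δv = 285×9.81×ln(3.163) = 2795.9×1.1514 ≈ 3219 m/s.
Stage 2: m₀ = 18,340 kg, m_f = 18,340 − 11,400 = 6,940 kg; Δv = 268×9.81×ln(2.643) = 2629.1×0.9718 ≈ 2555 m/s.
Total Δv = 3219 + 2555 = 5774 m/s.

Δv ≈ 5770 m/s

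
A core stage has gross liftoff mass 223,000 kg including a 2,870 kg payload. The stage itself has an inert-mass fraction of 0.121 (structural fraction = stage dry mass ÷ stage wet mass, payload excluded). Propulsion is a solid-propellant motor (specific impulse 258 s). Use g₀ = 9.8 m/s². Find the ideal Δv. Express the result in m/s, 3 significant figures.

Δv ≈ 5110 m/s

Stage wet mass = m₀ − payload = 223,000 − 2,870 = 220,130 kg.
Stage dry mass = ε × stage wet mass = 0.121 × 220,130 = 26,635.7 kg.
Burnout mass m_f = stage dry + payload = 26,635.7 + 2,870 = 29,505.7 kg.
v_e = Isp · g₀ = 258 × 9.8 = 2528.4 m/s.
From the ideal rocket equation, Δv = v_e · ln(223,000/29,505.7) = 2528.4 × ln(7.558) = 2528.4 × 2.0226 ≈ 5114 m/s.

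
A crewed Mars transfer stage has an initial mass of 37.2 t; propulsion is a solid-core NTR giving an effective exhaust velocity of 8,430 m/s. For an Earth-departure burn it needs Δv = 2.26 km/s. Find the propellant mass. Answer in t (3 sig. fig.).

propellant mass ≈ 8.75 t

m₀/m_f = exp(Δv / v_e) = exp(2260 / 8430.0) = exp(0.2681) = 1.3075.
m_f = 37.2 / 1.3075 = 28.4512 t, so propellant = m₀ − m_f = 37.2 − 28.4512 = 8.7488 t.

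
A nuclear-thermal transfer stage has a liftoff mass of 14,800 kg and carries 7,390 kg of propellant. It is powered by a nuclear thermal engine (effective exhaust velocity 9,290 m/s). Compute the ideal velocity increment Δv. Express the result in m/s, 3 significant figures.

m_f = m₀ − m_prop = 14,800 − 7,390 = 7,410 kg.
By the Tsiolkovsky rocket equation, Δv = v_e · ln(m₀/m_f) = 9290.0 × ln(1.997) = 9290.0 × 0.6918 ≈ 6426.8 m/s.

Δv ≈ 6430 m/s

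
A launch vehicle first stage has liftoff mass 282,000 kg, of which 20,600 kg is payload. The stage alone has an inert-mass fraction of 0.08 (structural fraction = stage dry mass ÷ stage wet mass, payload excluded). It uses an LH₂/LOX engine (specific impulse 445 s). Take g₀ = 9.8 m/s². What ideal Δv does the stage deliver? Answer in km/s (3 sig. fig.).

Δv ≈ 8.36 km/s

Stage wet mass = m₀ − payload = 282,000 − 20,600 = 261,400 kg.
Stage dry mass = ε × stage wet mass = 0.08 × 261,400 = 20,912 kg.
Burnout mass m_f = stage dry + payload = 20,912 + 20,600 = 41,512 kg.
v_e = Isp · g₀ = 445 × 9.8 = 4361.0 m/s.
Using Δv = v_e ln(m₀/m_f): Δv = v_e · ln(282,000/41,512) = 4361.0 × ln(6.793) = 4361.0 × 1.9159 ≈ 8355 m/s.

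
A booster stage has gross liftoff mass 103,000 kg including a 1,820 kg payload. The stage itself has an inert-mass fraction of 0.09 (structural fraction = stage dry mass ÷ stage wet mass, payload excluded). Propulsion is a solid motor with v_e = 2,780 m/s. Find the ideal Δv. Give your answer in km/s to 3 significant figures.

Δv ≈ 6.24 km/s

Stage wet mass = m₀ − payload = 103,000 − 1,820 = 101,180 kg.
Stage dry mass = ε × stage wet mass = 0.09 × 101,180 = 9,106.2 kg.
Burnout mass m_f = stage dry + payload = 9,106.2 + 1,820 = 10,926.2 kg.
Δv = v_e · ln(103,000/10,926.2) = 2780.0 × ln(9.427) = 2780.0 × 2.2436 ≈ 6237 m/s.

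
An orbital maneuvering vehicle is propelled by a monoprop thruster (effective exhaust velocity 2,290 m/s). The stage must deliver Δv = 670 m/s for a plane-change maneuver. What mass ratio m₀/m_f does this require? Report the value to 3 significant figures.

mass ratio ≈ 1.34

m₀/m_f = exp(Δv / v_e) = exp(670 / 2290.0) = exp(0.2926) = 1.3399.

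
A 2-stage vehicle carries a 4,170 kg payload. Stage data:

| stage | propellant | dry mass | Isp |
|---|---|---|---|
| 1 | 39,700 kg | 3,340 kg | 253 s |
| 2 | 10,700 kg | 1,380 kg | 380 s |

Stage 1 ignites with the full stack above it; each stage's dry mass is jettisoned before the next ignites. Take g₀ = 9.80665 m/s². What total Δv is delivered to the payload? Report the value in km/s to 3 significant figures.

Δv ≈ 6.75 km/s

Ignition mass of stage 1 = 39,700+3,340 + 10,700+1,380 + 4,170 = 59,290 kg.
Stage 1: m₀ = 59,290 kg, m_f = 59,290 − 39,700 = 19,590 kg; Δv = 253×9.80665×ln(3.027) = 2481.1×1.1074 ≈ 2748 m/s.
Stage 2: m₀ = 16,250 kg, m_f = 16,250 − 10,700 = 5,550 kg; Δv = 380×9.80665×ln(2.928) = 3726.5×1.0743 ≈ 4003 m/s.
Total Δv = 2748 + 4003 = 6751 m/s.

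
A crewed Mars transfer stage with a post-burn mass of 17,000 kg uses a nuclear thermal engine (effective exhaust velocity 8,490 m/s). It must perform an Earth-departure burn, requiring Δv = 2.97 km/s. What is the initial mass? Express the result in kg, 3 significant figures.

By the Tsiolkovsky rocket equation, m₀/m_f = exp(Δv / v_e) = exp(2970 / 8490.0) = exp(0.3498) = 1.4188.
m₀ = m_f × 1.4188 = 17,000 × 1.4188 = 24,119.6 kg.

initial mass ≈ 24100 kg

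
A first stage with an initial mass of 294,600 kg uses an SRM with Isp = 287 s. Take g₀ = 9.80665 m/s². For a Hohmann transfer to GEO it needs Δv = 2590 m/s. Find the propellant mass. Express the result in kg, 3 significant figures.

propellant mass ≈ 177000 kg

v_e = Isp · g₀ = 287 × 9.80665 = 2814.5 m/s.
m₀/m_f = exp(Δv / v_e) = exp(2590 / 2814.5) = exp(0.9202) = 2.5099.
m_f = 294,600 / 2.5099 = 117,375 kg, so propellant = m₀ − m_f = 294,600 − 117,375 = 177,225 kg.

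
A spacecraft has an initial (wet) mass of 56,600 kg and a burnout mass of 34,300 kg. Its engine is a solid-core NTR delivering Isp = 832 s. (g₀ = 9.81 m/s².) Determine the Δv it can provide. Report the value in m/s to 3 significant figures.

Δv ≈ 4090 m/s

v_e = Isp · g₀ = 832 × 9.81 = 8161.9 m/s.
From the ideal rocket equation, Δv = v_e · ln(m₀/m_f) = 8161.9 × ln(1.65) = 8161.9 × 0.5009 ≈ 4088.0 m/s.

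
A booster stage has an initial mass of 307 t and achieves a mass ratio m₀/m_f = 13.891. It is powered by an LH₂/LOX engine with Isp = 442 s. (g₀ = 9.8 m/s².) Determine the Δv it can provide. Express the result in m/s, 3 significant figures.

Δv ≈ 11400 m/s

v_e = Isp · g₀ = 442 × 9.8 = 4331.6 m/s.
Δv = v_e · ln(13.891) = 4331.6 × 2.6312 ≈ 11397.5 m/s.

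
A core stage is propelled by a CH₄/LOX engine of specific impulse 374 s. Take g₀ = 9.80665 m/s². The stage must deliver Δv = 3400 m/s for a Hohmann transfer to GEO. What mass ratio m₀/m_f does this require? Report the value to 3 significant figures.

mass ratio ≈ 2.53

v_e = Isp · g₀ = 374 × 9.80665 = 3667.7 m/s.
From the ideal rocket equation, m₀/m_f = exp(Δv / v_e) = exp(3400 / 3667.7) = exp(0.9270) = 2.5270.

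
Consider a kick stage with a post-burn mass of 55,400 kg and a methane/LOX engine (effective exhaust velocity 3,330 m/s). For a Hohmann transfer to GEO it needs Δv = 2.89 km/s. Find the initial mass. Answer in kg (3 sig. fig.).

initial mass ≈ 132000 kg

By the Tsiolkovsky rocket equation, m₀/m_f = exp(Δv / v_e) = exp(2890 / 3330.0) = exp(0.8679) = 2.3818.
m₀ = m_f × 2.3818 = 55,400 × 2.3818 = 131,952 kg.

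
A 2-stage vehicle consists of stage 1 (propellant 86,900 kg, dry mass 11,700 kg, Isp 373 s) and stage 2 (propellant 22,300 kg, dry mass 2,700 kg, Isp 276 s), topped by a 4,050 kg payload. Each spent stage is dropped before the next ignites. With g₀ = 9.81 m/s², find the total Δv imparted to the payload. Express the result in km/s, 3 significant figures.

Ignition mass of stage 1 = 86,900+11,700 + 22,300+2,700 + 4,050 = 127,650 kg.
Stage 1: m₀ = 127,650 kg, m_f = 127,650 − 86,900 = 40,750 kg; Δv = 373×9.81×ln(3.133) = 3659.1×1.1418 ≈ 4178 m/s.
Stage 2: m₀ = 29,050 kg, m_f = 29,050 − 22,300 = 6,750 kg; Δv = 276×9.81×ln(4.304) = 2707.6×1.4595 ≈ 3952 m/s.
Total Δv = 4178 + 3952 = 8130 m/s.

Δv ≈ 8.13 km/s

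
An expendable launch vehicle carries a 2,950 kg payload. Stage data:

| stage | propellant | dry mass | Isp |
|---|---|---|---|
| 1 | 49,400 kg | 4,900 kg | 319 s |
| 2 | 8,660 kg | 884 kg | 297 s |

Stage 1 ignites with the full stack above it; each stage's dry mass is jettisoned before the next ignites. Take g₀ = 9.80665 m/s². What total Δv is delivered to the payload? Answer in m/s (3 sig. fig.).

Ignition mass of stage 1 = 49,400+4,900 + 8,660+884 + 2,950 = 66,794 kg.
Stage 1: m₀ = 66,794 kg, m_f = 66,794 − 49,400 = 17,394 kg; Δv = 319×9.80665×ln(3.84) = 3128.3×1.3455 ≈ 4209 m/s.
Stage 2: m₀ = 12,494 kg, m_f = 12,494 − 8,660 = 3,834 kg; Δv = 297×9.80665×ln(3.259) = 2912.6×1.1813 ≈ 3441 m/s.
Total Δv = 4209 + 3441 = 7650 m/s.

Δv ≈ 7650 m/s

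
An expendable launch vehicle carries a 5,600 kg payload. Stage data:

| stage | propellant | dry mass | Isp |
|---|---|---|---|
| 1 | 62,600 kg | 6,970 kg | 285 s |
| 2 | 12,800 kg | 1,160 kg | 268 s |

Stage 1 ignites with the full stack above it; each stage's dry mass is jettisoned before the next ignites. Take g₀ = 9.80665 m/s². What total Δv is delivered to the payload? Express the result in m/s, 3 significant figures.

Ignition mass of stage 1 = 62,600+6,970 + 12,800+1,160 + 5,600 = 89,130 kg.
Stage 1: m₀ = 89,130 kg, m_f = 89,130 − 62,600 = 26,530 kg; Δv = 285×9.80665×ln(3.36) = 2794.9×1.2118 ≈ 3387 m/s.
Stage 2: m₀ = 19,560 kg, m_f = 19,560 − 12,800 = 6,760 kg; Δv = 268×9.80665×ln(2.893) = 2628.2×1.0625 ≈ 2792 m/s.
Total Δv = 3387 + 2792 = 6179 m/s.

Δv ≈ 6180 m/s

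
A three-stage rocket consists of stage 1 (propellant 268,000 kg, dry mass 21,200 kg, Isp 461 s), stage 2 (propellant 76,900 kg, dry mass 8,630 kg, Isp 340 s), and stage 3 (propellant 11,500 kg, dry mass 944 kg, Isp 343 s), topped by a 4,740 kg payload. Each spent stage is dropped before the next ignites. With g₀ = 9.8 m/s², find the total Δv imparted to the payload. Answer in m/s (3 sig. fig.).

Δv ≈ 13500 m/s

Ignition mass of stage 1 = 268,000+21,200 + 76,900+8,630 + 11,500+944 + 4,740 = 391,914 kg.
Stage 1: m₀ = 391,914 kg, m_f = 391,914 − 268,000 = 123,914 kg; Δv = 461×9.8×ln(3.163) = 4517.8×1.1515 ≈ 5202 m/s.
Stage 2: m₀ = 102,714 kg, m_f = 102,714 − 76,900 = 25,814 kg; Δv = 340×9.8×ln(3.979) = 3332.0×1.3810 ≈ 4602 m/s.
Stage 3: m₀ = 17,184 kg, m_f = 17,184 − 11,500 = 5,684 kg; Δv = 343×9.8×ln(3.023) = 3361.4×1.1063 ≈ 3719 m/s.
Total Δv = 5202 + 4602 + 3719 = 13523 m/s.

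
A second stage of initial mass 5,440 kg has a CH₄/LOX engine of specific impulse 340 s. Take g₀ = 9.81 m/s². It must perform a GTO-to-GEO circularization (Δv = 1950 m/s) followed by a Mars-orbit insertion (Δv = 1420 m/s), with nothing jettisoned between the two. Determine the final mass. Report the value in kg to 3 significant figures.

final mass ≈ 1980 kg

v_e = Isp · g₀ = 340 × 9.81 = 3335.4 m/s.
After the first burn: m = 5440 × exp(−1950/3335.4) = 5440 × 0.55731 = 3,031.77 kg.
After the second burn: m = 3,031.77 × exp(−1420/3335.4) = 3,031.77 × 0.65329 = 1,980.63 kg.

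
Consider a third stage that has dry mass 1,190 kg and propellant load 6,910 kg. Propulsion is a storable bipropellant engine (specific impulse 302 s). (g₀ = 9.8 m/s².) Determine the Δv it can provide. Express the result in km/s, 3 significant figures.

v_e = Isp · g₀ = 302 × 9.8 = 2959.6 m/s.
m₀ = m_dry + m_prop = 1,190 + 6,910 = 8,100 kg.
By the Tsiolkovsky rocket equation, Δv = v_e · ln(m₀/m_f) = 2959.6 × ln(6.807) = 2959.6 × 1.9179 ≈ 5676.2 m/s.

Δv ≈ 5.68 km/s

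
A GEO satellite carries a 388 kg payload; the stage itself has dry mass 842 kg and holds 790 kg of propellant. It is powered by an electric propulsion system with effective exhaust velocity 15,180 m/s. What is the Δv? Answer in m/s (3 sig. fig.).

Δv ≈ 7530 m/s

m₀ = payload + dry + propellant = 388 + 842 + 790 = 2,020 kg.
m_f = payload + dry = 388 + 842 = 1,230 kg.
By the Tsiolkovsky rocket equation, Δv = v_e · ln(m₀/m_f) = 15180.0 × ln(1.642) = 15180.0 × 0.4961 ≈ 7530.5 m/s.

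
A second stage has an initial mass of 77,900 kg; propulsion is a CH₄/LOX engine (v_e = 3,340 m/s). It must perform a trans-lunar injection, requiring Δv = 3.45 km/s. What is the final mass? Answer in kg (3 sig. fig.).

Rocket equation: m₀/m_f = exp(Δv / v_e) = exp(3450 / 3340.0) = exp(1.0329) = 2.8093.
m_f = m₀ / 2.8093 = 77,900 / 2.8093 = 27,729.3 kg.

final mass ≈ 27700 kg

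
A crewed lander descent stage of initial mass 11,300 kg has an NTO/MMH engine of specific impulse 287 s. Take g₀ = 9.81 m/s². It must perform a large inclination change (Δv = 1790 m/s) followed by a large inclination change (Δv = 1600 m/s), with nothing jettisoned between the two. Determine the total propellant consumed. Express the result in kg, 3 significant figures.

total propellant consumed ≈ 7910 kg

v_e = Isp · g₀ = 287 × 9.81 = 2815.5 m/s.
After the first burn: m = 11300 × exp(−1790/2815.5) = 11300 × 0.52953 = 5,983.69 kg.
After the second burn: m = 5,983.69 × exp(−1600/2815.5) = 5,983.69 × 0.56649 = 3,389.7 kg.
Total propellant = m₀ − m_final = 11300 − 3,389.7 = 7,910.3 kg.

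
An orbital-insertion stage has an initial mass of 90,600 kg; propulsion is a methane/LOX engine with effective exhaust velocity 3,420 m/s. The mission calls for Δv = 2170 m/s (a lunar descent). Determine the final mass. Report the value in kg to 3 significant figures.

Rocket equation: m₀/m_f = exp(Δv / v_e) = exp(2170 / 3420.0) = exp(0.6345) = 1.8861.
m_f = m₀ / 1.8861 = 90,600 / 1.8861 = 48,035.6 kg.

final mass ≈ 48000 kg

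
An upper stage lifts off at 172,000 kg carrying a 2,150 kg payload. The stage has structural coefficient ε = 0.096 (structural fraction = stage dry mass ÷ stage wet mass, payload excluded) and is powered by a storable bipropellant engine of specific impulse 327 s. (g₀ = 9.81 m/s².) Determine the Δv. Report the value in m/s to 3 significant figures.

Stage wet mass = m₀ − payload = 172,000 − 2,150 = 169,850 kg.
Stage dry mass = ε × stage wet mass = 0.096 × 169,850 = 16,305.6 kg.
Burnout mass m_f = stage dry + payload = 16,305.6 + 2,150 = 18,455.6 kg.
v_e = Isp · g₀ = 327 × 9.81 = 3207.9 m/s.
Δv = v_e · ln(172,000/18,455.6) = 3207.9 × ln(9.32) = 3207.9 × 2.2321 ≈ 7160 m/s.

Δv ≈ 7160 m/s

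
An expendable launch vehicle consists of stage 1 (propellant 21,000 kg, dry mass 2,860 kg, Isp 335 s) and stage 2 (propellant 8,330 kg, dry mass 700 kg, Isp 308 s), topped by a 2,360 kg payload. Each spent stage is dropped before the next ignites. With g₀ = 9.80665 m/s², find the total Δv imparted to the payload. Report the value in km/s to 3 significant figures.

Ignition mass of stage 1 = 21,000+2,860 + 8,330+700 + 2,360 = 35,250 kg.
Stage 1: m₀ = 35,250 kg, m_f = 35,250 − 21,000 = 14,250 kg; Δv = 335×9.80665×ln(2.474) = 3285.2×0.9057 ≈ 2975 m/s.
Stage 2: m₀ = 11,390 kg, m_f = 11,390 − 8,330 = 3,060 kg; Δv = 308×9.80665×ln(3.722) = 3020.4×1.3143 ≈ 3970 m/s.
Total Δv = 2975 + 3970 = 6945 m/s.

Δv ≈ 6.95 km/s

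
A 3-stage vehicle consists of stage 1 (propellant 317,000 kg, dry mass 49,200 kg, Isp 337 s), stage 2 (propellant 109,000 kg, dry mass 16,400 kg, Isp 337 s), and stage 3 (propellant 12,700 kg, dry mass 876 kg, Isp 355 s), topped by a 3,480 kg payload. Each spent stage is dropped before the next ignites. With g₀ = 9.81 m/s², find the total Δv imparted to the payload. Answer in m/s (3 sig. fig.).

Ignition mass of stage 1 = 317,000+49,200 + 109,000+16,400 + 12,700+876 + 3,480 = 508,656 kg.
Stage 1: m₀ = 508,656 kg, m_f = 508,656 − 317,000 = 191,656 kg; Δv = 337×9.81×ln(2.654) = 3306.0×0.9761 ≈ 3227 m/s.
Stage 2: m₀ = 142,456 kg, m_f = 142,456 − 109,000 = 33,456 kg; Δv = 337×9.81×ln(4.258) = 3306.0×1.4488 ≈ 4790 m/s.
Stage 3: m₀ = 17,056 kg, m_f = 17,056 − 12,700 = 4,356 kg; Δv = 355×9.81×ln(3.916) = 3482.6×1.3649 ≈ 4753 m/s.
Total Δv = 3227 + 4790 + 4753 = 12770 m/s.

Δv ≈ 12800 m/s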